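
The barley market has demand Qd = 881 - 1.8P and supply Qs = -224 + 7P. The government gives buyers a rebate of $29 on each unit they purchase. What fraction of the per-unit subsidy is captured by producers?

Pre-subsidy: 881 - 1.8P = -224 + 7P gives P* = 5525/44, Q* = 28819/44.
With the rebate, buyers effectively pay Pb = Ps − 29, where Ps is the price sellers receive.
Demand in terms of Ps becomes Qd = 881 − 1.8(Ps − 29) = 933.2 - 1.8Ps. Setting this equal to supply: 933.2 - 1.8Ps = -224 + 7Ps, so Ps = 131.5.
Buyers pay Pb = 131.5 − 29 = 102.5; Q' = -224 + 7·131.5 = 696.5.
Buyers' price falls by P* − Pb = 5525/44 − 102.5 = 1015/44; sellers' price rises by Ps − P* = 131.5 − 5525/44 = 261/44.
So producers capture (261/44)/29 = 9/44 of each unit of subsidy.

Producer share = 9/44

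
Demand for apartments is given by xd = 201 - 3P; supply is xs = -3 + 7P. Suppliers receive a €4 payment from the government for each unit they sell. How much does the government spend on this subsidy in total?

Pre-subsidy: 201 - 3P = -3 + 7P gives P* = 20.4, x* = 139.8.
With the subsidy, sellers receive Ps = Pb + 4 for each unit, where Pb is the price buyers pay.
Supply in terms of Pb becomes xs = -3 + 7(Pb + 4) = 25 + 7Pb. Setting this equal to demand: 201 - 3Pb = 25 + 7Pb, so Pb = 17.6.
Sellers receive Ps = 17.6 + 4 = 21.6; x' = 201 − 3·17.6 = 148.2.
Government outlay = subsidy × quantity = 4 × 148.2 = 592.8.

Government cost = €592.8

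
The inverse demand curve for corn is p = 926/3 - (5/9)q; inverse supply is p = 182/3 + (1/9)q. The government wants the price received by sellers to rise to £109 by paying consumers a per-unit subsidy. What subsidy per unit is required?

At a seller price of 109, quantity supplied is -546 + 9·109 = 435.
Buyers absorb 435 only when they pay pb = 926/3 − (5/9)·435 = 67.
s = ps − pb = 109 − 67 = 42.

Required subsidy s = £42 per unit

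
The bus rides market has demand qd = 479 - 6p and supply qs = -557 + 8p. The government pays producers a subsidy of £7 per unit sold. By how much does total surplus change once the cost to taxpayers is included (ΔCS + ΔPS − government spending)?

Pre-subsidy: 479 - 6p = -557 + 8p gives p* = 74, q* = 35.
With the subsidy, sellers receive ps = pb + 7 for each unit, where pb is the price buyers pay.
Supply in terms of pb becomes qs = -557 + 8(pb + 7) = -501 + 8pb. Setting this equal to demand: 479 - 6pb = -501 + 8pb, so pb = 70.
Sellers receive ps = 70 + 7 = 77; q' = 479 − 6·70 = 59.
ΔCS = ½(35 + 59)(74 − 70) = 188; ΔPS = ½(35 + 59)(77 − 74) = 141.
Government spending = 7 × 59 = 413.
Net change = 188 + 141 − 413 = -84. The loss equals the DWL triangle ½·7·24.

Net change in total surplus = -£84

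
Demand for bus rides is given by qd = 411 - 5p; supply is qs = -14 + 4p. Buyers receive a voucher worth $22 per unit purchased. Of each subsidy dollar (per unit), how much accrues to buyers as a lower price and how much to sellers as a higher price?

Pre-subsidy: 411 - 5p = -14 + 4p gives p* = 425/9, q* = 1574/9.
With the rebate, buyers effectively pay pb = ps − 22, where ps is the price sellers receive.
Demand in terms of ps becomes qd = 411 − 5(ps − 22) = 521 - 5ps. Setting this equal to supply: 521 - 5ps = -14 + 4ps, so ps = 535/9.
Buyers pay pb = 535/9 − 22 = 337/9; q' = -14 + 4·(535/9) = 2014/9.
Buyers' price falls by p* − pb = 425/9 − 337/9 = 88/9; sellers' price rises by ps − p* = 535/9 − 425/9 = 110/9.

Buyers gain 88/9 per unit; sellers gain 110/9 per unit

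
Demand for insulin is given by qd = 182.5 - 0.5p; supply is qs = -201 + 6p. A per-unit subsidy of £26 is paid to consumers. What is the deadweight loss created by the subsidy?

Deadweight loss = £156

Pre-subsidy: 182.5 - 0.5p = -201 + 6p gives p* = 59, q* = 153.
With the rebate, buyers effectively pay pb = ps − 26, where ps is the price sellers receive.
Demand in terms of ps becomes qd = 182.5 − 0.5(ps − 26) = 195.5 - 0.5ps. Setting this equal to supply: 195.5 - 0.5ps = -201 + 6ps, so ps = 61.
Buyers pay pb = 61 − 26 = 35; q' = -201 + 6·61 = 165.
The subsidy expands output by 165 − 153 = 12 past the efficient level; on those units the gap between marginal cost and willingness to pay runs from 0 up to 26.
DWL = ½ × 26 × 12 = 156.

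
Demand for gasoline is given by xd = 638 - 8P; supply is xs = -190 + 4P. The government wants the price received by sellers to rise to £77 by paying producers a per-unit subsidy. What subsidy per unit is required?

At a seller price of 77, quantity supplied is -190 + 4·77 = 118.
Buyers absorb 118 only when they pay Pb with 638 − 8·Pb = 118, i.e. Pb = 65.
s = Ps − Pb = 77 − 65 = 12.

Required subsidy s = £12 per unit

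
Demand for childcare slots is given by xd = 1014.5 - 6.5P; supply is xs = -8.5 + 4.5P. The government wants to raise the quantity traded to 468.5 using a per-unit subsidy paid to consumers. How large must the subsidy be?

Required subsidy s = 22 per unit

At x = 468.5, invert demand for the buyer price: Pb = (1014.5 − 468.5)/6.5 = 84; invert supply for the seller price: Ps = (468.5 − (-8.5))/4.5 = 106.
The subsidy must fill the gap: s = Ps − Pb = 106 − 84 = 22.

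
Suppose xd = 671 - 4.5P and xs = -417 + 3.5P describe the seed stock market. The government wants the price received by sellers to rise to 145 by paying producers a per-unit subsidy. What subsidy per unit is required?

Required subsidy s = 16 per unit

At a seller price of 145, quantity supplied is -417 + 3.5·145 = 90.5.
Buyers absorb 90.5 only when they pay Pb with 671 − 4.5·Pb = 90.5, i.e. Pb = 129.
s = Ps − Pb = 145 − 129 = 16.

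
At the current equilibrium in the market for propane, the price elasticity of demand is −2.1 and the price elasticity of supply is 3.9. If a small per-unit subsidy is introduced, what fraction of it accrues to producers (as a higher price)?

For a small subsidy around the equilibrium, the benefit split depends on the relative slopes, which at a point are proportional to the elasticities.
Buyer share = εs/(εs + |εd|) = 3.9/(3.9 + 2.1) = 0.65; seller share = |εd|/(εs + |εd|) = 0.35.
So producers capture 0.35 of the subsidy.

Producer share = 0.35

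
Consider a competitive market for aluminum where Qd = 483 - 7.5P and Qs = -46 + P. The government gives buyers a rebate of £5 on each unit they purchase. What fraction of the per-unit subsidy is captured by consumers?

Consumer share = 2/17

Pre-subsidy: 483 - 7.5P = -46 + P gives P* = 1058/17, Q* = 276/17.
With the rebate, buyers effectively pay Pb = Ps − 5, where Ps is the price sellers receive.
Demand in terms of Ps becomes Qd = 483 − 7.5(Ps − 5) = 520.5 - 7.5Ps. Setting this equal to supply: 520.5 - 7.5Ps = -46 + Ps, so Ps = 1133/17.
Buyers pay Pb = 1133/17 − 5 = 1048/17; Q' = -46 + 1·(1133/17) = 351/17.
Buyers' price falls by P* − Pb = 1058/17 − 1048/17 = 10/17; sellers' price rises by Ps − P* = 1133/17 − 1058/17 = 75/17.
So consumers capture (10/17)/5 = 2/17 of each unit of subsidy.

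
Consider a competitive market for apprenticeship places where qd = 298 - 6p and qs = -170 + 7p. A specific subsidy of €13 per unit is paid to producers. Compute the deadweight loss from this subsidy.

Deadweight loss = €273

Pre-subsidy: 298 - 6p = -170 + 7p gives p* = 36, q* = 82.
With the subsidy, sellers receive ps = pb + 13 for each unit, where pb is the price buyers pay.
Supply in terms of pb becomes qs = -170 + 7(pb + 13) = -79 + 7pb. Setting this equal to demand: 298 - 6pb = -79 + 7pb, so pb = 29.
Sellers receive ps = 29 + 13 = 42; q' = 298 − 6·29 = 124.
The subsidy expands output by 124 − 82 = 42 past the efficient level; on those units the gap between marginal cost and willingness to pay runs from 0 up to 13.
DWL = ½ × 13 × 42 = 273.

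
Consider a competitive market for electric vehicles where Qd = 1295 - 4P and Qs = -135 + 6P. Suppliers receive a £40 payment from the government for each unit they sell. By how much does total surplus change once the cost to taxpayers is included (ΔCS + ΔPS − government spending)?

Net change in total surplus = -£1920

Pre-subsidy: 1295 - 4P = -135 + 6P gives P* = 143, Q* = 723.
With the subsidy, sellers receive Ps = Pb + 40 for each unit, where Pb is the price buyers pay.
Supply in terms of Pb becomes Qs = -135 + 6(Pb + 40) = 105 + 6Pb. Setting this equal to demand: 1295 - 4Pb = 105 + 6Pb, so Pb = 119.
Sellers receive Ps = 119 + 40 = 159; Q' = 1295 − 4·119 = 819.
ΔCS = ½(723 + 819)(143 − 119) = 18504; ΔPS = ½(723 + 819)(159 − 143) = 12336.
Government spending = 40 × 819 = 32760.
Net change = 18504 + 12336 − 32760 = -1920. The loss equals the DWL triangle ½·40·96.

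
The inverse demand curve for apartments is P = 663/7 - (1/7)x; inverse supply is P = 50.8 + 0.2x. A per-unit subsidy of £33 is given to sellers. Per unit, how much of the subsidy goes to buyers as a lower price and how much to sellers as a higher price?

Buyers gain £13.75 per unit; sellers gain £19.25 per unit

Pre-subsidy: 663/7 - (1/7)x = 50.8 + 0.2x gives x* = 1537/12 and P* = 917/12.
With the subsidy, sellers receive Ps = Pb + 33 for each unit, where Pb is the price buyers pay.
On the curves, Pb = 663/7 - (1/7)x and Ps = 50.8 + 0.2x; the wedge Ps − Pb = 33 gives 50.8 + 0.2x − (663/7 - (1/7)x) = 33, so x' = 673/3.
Then Pb = 663/7 − (1/7)·(673/3) = 188/3 and Ps = 50.8 + 0.2·(673/3) = 287/3.
Buyers' price falls by P* − Pb = 917/12 − 188/3 = 13.75; sellers' price rises by Ps − P* = 287/3 − 917/12 = 19.25.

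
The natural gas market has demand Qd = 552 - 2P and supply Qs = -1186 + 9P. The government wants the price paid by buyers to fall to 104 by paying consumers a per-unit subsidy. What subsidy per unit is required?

Required subsidy s = 66 per unit

At a buyer price of 104, quantity demanded is 552 − 2·104 = 344.
Sellers supply 344 only when they receive Ps with -1186 + 9·Ps = 344, i.e. Ps = 170.
s = Ps − Pb = 170 − 104 = 66.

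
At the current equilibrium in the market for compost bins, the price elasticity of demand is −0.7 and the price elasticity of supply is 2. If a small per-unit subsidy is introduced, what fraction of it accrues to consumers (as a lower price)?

Consumer share = 20/27

For a small subsidy around the equilibrium, the benefit split depends on the relative slopes, which at a point are proportional to the elasticities.
Buyer share = εs/(εs + |εd|) = 2/(2 + 0.7) = 20/27; seller share = |εd|/(εs + |εd|) = 7/27.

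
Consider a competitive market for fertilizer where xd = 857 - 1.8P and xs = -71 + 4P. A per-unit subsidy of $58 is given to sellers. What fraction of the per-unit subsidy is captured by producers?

Pre-subsidy: 857 - 1.8P = -71 + 4P gives P* = 160, x* = 569.
With the subsidy, sellers receive Ps = Pb + 58 for each unit, where Pb is the price buyers pay.
Supply in terms of Pb becomes xs = -71 + 4(Pb + 58) = 161 + 4Pb. Setting this equal to demand: 857 - 1.8Pb = 161 + 4Pb, so Pb = 120.
Sellers receive Ps = 120 + 58 = 178; x' = 857 − 1.8·120 = 641.
Buyers' price falls by P* − Pb = 160 − 120 = 40; sellers' price rises by Ps − P* = 178 − 160 = 18.
So producers capture 18/58 = 9/29 of each unit of subsidy.

Producer share = 9/29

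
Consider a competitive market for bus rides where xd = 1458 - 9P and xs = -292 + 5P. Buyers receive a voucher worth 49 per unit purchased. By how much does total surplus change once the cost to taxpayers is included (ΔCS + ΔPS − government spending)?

Pre-subsidy: 1458 - 9P = -292 + 5P gives P* = 125, x* = 333.
With the rebate, buyers effectively pay Pb = Ps − 49, where Ps is the price sellers receive.
Demand in terms of Ps becomes xd = 1458 − 9(Ps − 49) = 1899 - 9Ps. Setting this equal to supply: 1899 - 9Ps = -292 + 5Ps, so Ps = 156.5.
Buyers pay Pb = 156.5 − 49 = 107.5; x' = -292 + 5·156.5 = 490.5.
ΔCS = ½(333 + 490.5)(125 − 107.5) = 7205.625; ΔPS = ½(333 + 490.5)(156.5 − 125) = 12970.125.
Government spending = 49 × 490.5 = 24034.5.
Net change = 7205.625 + 12970.125 − 24034.5 = -3858.75. The loss equals the DWL triangle ½·49·157.5.

Net change in total surplus = -3858.75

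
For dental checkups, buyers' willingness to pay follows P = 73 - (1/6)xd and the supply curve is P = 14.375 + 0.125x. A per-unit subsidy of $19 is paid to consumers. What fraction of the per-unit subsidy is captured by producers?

Producer share = 3/7

Pre-subsidy: 73 - (1/6)x = 14.375 + 0.125x gives x* = 201 and P* = 39.5.
With the rebate, buyers effectively pay Pb = Ps − 19, where Ps is the price sellers receive.
On the curves, Pb = 73 - (1/6)x and Ps = 14.375 + 0.125x; the wedge Ps − Pb = 19 gives 14.375 + 0.125x − (73 - (1/6)x) = 19, so x' = 1863/7.
Then Pb = 73 − (1/6)·(1863/7) = 401/14 and Ps = 14.375 + 0.125·(1863/7) = 667/14.
Buyers' price falls by P* − Pb = 39.5 − 401/14 = 76/7; sellers' price rises by Ps − P* = 667/14 − 39.5 = 57/7.
So producers capture (57/7)/19 = 3/7 of each unit of subsidy.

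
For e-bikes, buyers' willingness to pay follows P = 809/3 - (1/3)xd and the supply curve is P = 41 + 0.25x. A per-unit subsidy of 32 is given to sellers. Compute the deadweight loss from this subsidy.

Deadweight loss = 6144/7

Pre-subsidy: 809/3 - (1/3)x = 41 + 0.25x gives x* = 392 and P* = 139.
With the subsidy, sellers receive Ps = Pb + 32 for each unit, where Pb is the price buyers pay.
On the curves, Pb = 809/3 - (1/3)x and Ps = 41 + 0.25x; the wedge Ps − Pb = 32 gives 41 + 0.25x − (809/3 - (1/3)x) = 32, so x' = 3128/7.
Then Pb = 809/3 − (1/3)·(3128/7) = 845/7 and Ps = 41 + 0.25·(3128/7) = 1069/7.
The subsidy expands output by 3128/7 − 392 = 384/7 past the efficient level; on those units the gap between marginal cost and willingness to pay runs from 0 up to 32.
DWL = ½ × 32 × 384/7 = 6144/7.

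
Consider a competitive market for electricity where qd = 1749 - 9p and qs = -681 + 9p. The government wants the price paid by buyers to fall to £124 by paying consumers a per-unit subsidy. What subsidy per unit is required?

At a buyer price of 124, quantity demanded is 1749 − 9·124 = 633.
Sellers supply 633 only when they receive ps with -681 + 9·ps = 633, i.e. ps = 146.
s = ps − pb = 146 − 124 = 22.

Required subsidy s = £22 per unit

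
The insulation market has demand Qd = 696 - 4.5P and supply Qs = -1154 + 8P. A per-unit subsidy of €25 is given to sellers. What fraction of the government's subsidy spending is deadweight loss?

DWL / government spending = 6/17

Pre-subsidy: 696 - 4.5P = -1154 + 8P gives P* = 148, Q* = 30.
With the subsidy, sellers receive Ps = Pb + 25 for each unit, where Pb is the price buyers pay.
Supply in terms of Pb becomes Qs = -1154 + 8(Pb + 25) = -954 + 8Pb. Setting this equal to demand: 696 - 4.5Pb = -954 + 8Pb, so Pb = 132.
Sellers receive Ps = 132 + 25 = 157; Q' = 696 − 4.5·132 = 102.
ΔCS = ½(30 + 102)(148 − 132) = 1056; ΔPS = ½(30 + 102)(157 − 148) = 594.
Government spending = 25 × 102 = 2550.
DWL = ½ × 25 × (102 − 30) = 900; fraction = 900 / 2550 = 6/17.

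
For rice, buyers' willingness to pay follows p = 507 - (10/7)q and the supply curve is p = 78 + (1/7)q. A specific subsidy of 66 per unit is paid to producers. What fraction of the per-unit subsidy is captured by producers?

Pre-subsidy: 507 - (10/7)q = 78 + (1/7)q gives q* = 273 and p* = 117.
With the subsidy, sellers receive ps = pb + 66 for each unit, where pb is the price buyers pay.
On the curves, pb = 507 - (10/7)q and ps = 78 + (1/7)q; the wedge ps − pb = 66 gives 78 + (1/7)q − (507 - (10/7)q) = 66, so q' = 315.
Then pb = 507 − (10/7)·315 = 57 and ps = 78 + (1/7)·315 = 123.
Buyers' price falls by p* − pb = 117 − 57 = 60; sellers' price rises by ps − p* = 123 − 117 = 6.
So producers capture 6/66 = 1/11 of each unit of subsidy.

Producer share = 1/11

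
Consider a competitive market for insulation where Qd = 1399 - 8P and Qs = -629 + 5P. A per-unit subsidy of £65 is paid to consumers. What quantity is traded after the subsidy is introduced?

Pre-subsidy: 1399 - 8P = -629 + 5P gives P* = 156, Q* = 151.
With the rebate, buyers effectively pay Pb = Ps − 65, where Ps is the price sellers receive.
Demand in terms of Ps becomes Qd = 1399 − 8(Ps − 65) = 1919 - 8Ps. Setting this equal to supply: 1919 - 8Ps = -629 + 5Ps, so Ps = 196.
Buyers pay Pb = 196 − 65 = 131; Q' = -629 + 5·196 = 351.

Q' = 351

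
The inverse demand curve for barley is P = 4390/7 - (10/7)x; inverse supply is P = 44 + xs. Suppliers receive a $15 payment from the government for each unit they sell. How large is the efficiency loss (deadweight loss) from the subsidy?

Deadweight loss = 1575/34

Pre-subsidy: 4390/7 - (10/7)x = 44 + x gives x* = 4082/17 and P* = 4830/17.
With the subsidy, sellers receive Ps = Pb + 15 for each unit, where Pb is the price buyers pay.
On the curves, Pb = 4390/7 - (10/7)x and Ps = 44 + x; the wedge Ps − Pb = 15 gives 44 + x − (4390/7 - (10/7)x) = 15, so x' = 4187/17.
Then Pb = 4390/7 − (10/7)·(4187/17) = 4680/17 and Ps = 44 + 1·(4187/17) = 4935/17.
The subsidy expands output by 4187/17 − 4082/17 = 105/17 past the efficient level; on those units the gap between marginal cost and willingness to pay runs from 0 up to 15.
DWL = ½ × 15 × 105/17 = 1575/34.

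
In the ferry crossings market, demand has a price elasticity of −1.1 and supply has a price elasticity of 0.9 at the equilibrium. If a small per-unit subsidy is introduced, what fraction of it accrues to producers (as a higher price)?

Producer share = 0.55

For a small subsidy around the equilibrium, the benefit split depends on the relative slopes, which at a point are proportional to the elasticities.
Buyer share = εs/(εs + |εd|) = 0.9/(0.9 + 1.1) = 0.45; seller share = |εd|/(εs + |εd|) = 0.55.
So producers capture 0.55 of the subsidy.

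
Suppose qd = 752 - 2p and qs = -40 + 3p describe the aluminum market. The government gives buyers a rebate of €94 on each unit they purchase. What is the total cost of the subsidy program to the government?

Government cost = €51512

Pre-subsidy: 752 - 2p = -40 + 3p gives p* = 158.4, q* = 435.2.
With the rebate, buyers effectively pay pb = ps − 94, where ps is the price sellers receive.
Demand in terms of ps becomes qd = 752 − 2(ps − 94) = 940 - 2ps. Setting this equal to supply: 940 - 2ps = -40 + 3ps, so ps = 196.
Buyers pay pb = 196 − 94 = 102; q' = -40 + 3·196 = 548.
Government outlay = subsidy × quantity = 94 × 548 = 51512.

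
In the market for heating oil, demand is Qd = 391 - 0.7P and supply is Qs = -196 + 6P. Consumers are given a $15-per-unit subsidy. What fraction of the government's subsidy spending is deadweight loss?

DWL / government spending = 315/22718

Pre-subsidy: 391 - 0.7P = -196 + 6P gives P* = 5870/67, Q* = 22088/67.
With the rebate, buyers effectively pay Pb = Ps − 15, where Ps is the price sellers receive.
Demand in terms of Ps becomes Qd = 391 − 0.7(Ps − 15) = 401.5 - 0.7Ps. Setting this equal to supply: 401.5 - 0.7Ps = -196 + 6Ps, so Ps = 5975/67.
Buyers pay Pb = 5975/67 − 15 = 4970/67; Q' = -196 + 6·(5975/67) = 22718/67.
ΔCS = ½(22088/67 + 22718/67)(5870/67 − 4970/67) = 20162700/4489; ΔPS = ½(22088/67 + 22718/67)(5975/67 − 5870/67) = 2352315/4489.
Government spending = 15 × 22718/67 = 340770/67.
DWL = ½ × 15 × (22718/67 − 22088/67) = 4725/67; fraction = (4725/67) / (340770/67) = 315/22718.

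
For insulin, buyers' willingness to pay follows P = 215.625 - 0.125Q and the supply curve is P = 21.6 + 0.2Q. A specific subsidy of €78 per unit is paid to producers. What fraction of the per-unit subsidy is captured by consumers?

Consumer share = 5/13

Pre-subsidy: 215.625 - 0.125Q = 21.6 + 0.2Q gives Q* = 597 and P* = 141.
With the subsidy, sellers receive Ps = Pb + 78 for each unit, where Pb is the price buyers pay.
On the curves, Pb = 215.625 - 0.125Q and Ps = 21.6 + 0.2Q; the wedge Ps − Pb = 78 gives 21.6 + 0.2Q − (215.625 - 0.125Q) = 78, so Q' = 837.
Then Pb = 215.625 − 0.125·837 = 111 and Ps = 21.6 + 0.2·837 = 189.
Buyers' price falls by P* − Pb = 141 − 111 = 30; sellers' price rises by Ps − P* = 189 − 141 = 48.
So consumers capture 30/78 = 5/13 of each unit of subsidy.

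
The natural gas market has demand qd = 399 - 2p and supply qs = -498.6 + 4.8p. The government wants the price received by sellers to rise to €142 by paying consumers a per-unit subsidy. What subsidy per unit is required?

Required subsidy s = €34 per unit

At a seller price of 142, quantity supplied is -498.6 + 4.8·142 = 183.
Buyers absorb 183 only when they pay pb with 399 − 2·pb = 183, i.e. pb = 108.
s = ps − pb = 142 − 108 = 34.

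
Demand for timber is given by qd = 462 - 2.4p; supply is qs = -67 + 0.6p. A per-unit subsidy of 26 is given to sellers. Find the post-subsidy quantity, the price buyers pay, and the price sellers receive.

q' = 51.28; buyers pay 2567/15; sellers receive 2957/15

Pre-subsidy: 462 - 2.4p = -67 + 0.6p gives p* = 529/3, q* = 38.8.
With the subsidy, sellers receive ps = pb + 26 for each unit, where pb is the price buyers pay.
Supply in terms of pb becomes qs = -67 + 0.6(pb + 26) = -51.4 + 0.6pb. Setting this equal to demand: 462 - 2.4pb = -51.4 + 0.6pb, so pb = 2567/15.
Sellers receive ps = 2567/15 + 26 = 2957/15; q' = 462 − 2.4·(2567/15) = 51.28.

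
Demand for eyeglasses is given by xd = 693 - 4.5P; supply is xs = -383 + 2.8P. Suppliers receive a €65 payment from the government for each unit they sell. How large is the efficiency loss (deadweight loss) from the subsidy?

Pre-subsidy: 693 - 4.5P = -383 + 2.8P gives P* = 10760/73, x* = 2169/73.
With the subsidy, sellers receive Ps = Pb + 65 for each unit, where Pb is the price buyers pay.
Supply in terms of Pb becomes xs = -383 + 2.8(Pb + 65) = -201 + 2.8Pb. Setting this equal to demand: 693 - 4.5Pb = -201 + 2.8Pb, so Pb = 8940/73.
Sellers receive Ps = 8940/73 + 65 = 13685/73; x' = 693 − 4.5·(8940/73) = 10359/73.
The subsidy expands output by 10359/73 − 2169/73 = 8190/73 past the efficient level; on those units the gap between marginal cost and willingness to pay runs from 0 up to 65.
DWL = ½ × 65 × 8190/73 = 266175/73.

Deadweight loss = 266175/73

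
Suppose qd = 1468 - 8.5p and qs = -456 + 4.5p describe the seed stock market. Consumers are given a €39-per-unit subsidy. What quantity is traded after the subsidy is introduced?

Pre-subsidy: 1468 - 8.5p = -456 + 4.5p gives p* = 148, q* = 210.
With the rebate, buyers effectively pay pb = ps − 39, where ps is the price sellers receive.
Demand in terms of ps becomes qd = 1468 − 8.5(ps − 39) = 1799.5 - 8.5ps. Setting this equal to supply: 1799.5 - 8.5ps = -456 + 4.5ps, so ps = 173.5.
Buyers pay pb = 173.5 − 39 = 134.5; q' = -456 + 4.5·173.5 = 324.75.

q' = 324.75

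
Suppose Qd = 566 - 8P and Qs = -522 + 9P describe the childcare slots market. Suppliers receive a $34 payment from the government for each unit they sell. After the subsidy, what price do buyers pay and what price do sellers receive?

Buyers pay $46; sellers receive $80

Pre-subsidy: 566 - 8P = -522 + 9P gives P* = 64, Q* = 54.
With the subsidy, sellers receive Ps = Pb + 34 for each unit, where Pb is the price buyers pay.
Supply in terms of Pb becomes Qs = -522 + 9(Pb + 34) = -216 + 9Pb. Setting this equal to demand: 566 - 8Pb = -216 + 9Pb, so Pb = 46.
Sellers receive Ps = 46 + 34 = 80; Q' = 566 − 8·46 = 198.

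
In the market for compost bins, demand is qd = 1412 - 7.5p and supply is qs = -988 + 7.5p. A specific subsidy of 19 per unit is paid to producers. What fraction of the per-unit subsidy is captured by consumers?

Consumer share = 0.5

Pre-subsidy: 1412 - 7.5p = -988 + 7.5p gives p* = 160, q* = 212.
With the subsidy, sellers receive ps = pb + 19 for each unit, where pb is the price buyers pay.
Supply in terms of pb becomes qs = -988 + 7.5(pb + 19) = -845.5 + 7.5pb. Setting this equal to demand: 1412 - 7.5pb = -845.5 + 7.5pb, so pb = 150.5.
Sellers receive ps = 150.5 + 19 = 169.5; q' = 1412 − 7.5·150.5 = 283.25.
Buyers' price falls by p* − pb = 160 − 150.5 = 9.5; sellers' price rises by ps − p* = 169.5 − 160 = 9.5.
So consumers capture 9.5/19 = 0.5 of each unit of subsidy.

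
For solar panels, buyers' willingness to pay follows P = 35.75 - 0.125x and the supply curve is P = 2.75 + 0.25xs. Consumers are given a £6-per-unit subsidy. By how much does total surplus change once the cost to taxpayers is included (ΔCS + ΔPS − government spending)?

Net change in total surplus = -£48

Pre-subsidy: 35.75 - 0.125x = 2.75 + 0.25x gives x* = 88 and P* = 24.75.
With the rebate, buyers effectively pay Pb = Ps − 6, where Ps is the price sellers receive.
On the curves, Pb = 35.75 - 0.125x and Ps = 2.75 + 0.25x; the wedge Ps − Pb = 6 gives 2.75 + 0.25x − (35.75 - 0.125x) = 6, so x' = 104.
Then Pb = 35.75 − 0.125·104 = 22.75 and Ps = 2.75 + 0.25·104 = 28.75.
ΔCS = ½(88 + 104)(24.75 − 22.75) = 192; ΔPS = ½(88 + 104)(28.75 − 24.75) = 384.
Government spending = 6 × 104 = 624.
Net change = 192 + 384 − 624 = -48. The loss equals the DWL triangle ½·6·16.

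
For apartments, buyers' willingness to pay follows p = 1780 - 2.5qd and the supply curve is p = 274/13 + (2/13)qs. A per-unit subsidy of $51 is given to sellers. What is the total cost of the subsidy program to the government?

Pre-subsidy: 1780 - 2.5q = 274/13 + (2/13)q gives q* = 15244/23 and p* = 2830/23.
With the subsidy, sellers receive ps = pb + 51 for each unit, where pb is the price buyers pay.
On the curves, pb = 1780 - 2.5q and ps = 274/13 + (2/13)q; the wedge ps − pb = 51 gives 274/13 + (2/13)q − (1780 - 2.5q) = 51, so q' = 682.
Then pb = 1780 − 2.5·682 = 75 and ps = 274/13 + (2/13)·682 = 126.
Government outlay = subsidy × quantity = 51 × 682 = 34782.

Government cost = $34782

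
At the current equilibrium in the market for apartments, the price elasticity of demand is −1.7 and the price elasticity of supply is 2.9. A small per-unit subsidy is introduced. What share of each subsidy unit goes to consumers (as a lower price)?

Consumer share = 29/46

For a small subsidy around the equilibrium, the benefit split depends on the relative slopes, which at a point are proportional to the elasticities.
Buyer share = εs/(εs + |εd|) = 2.9/(2.9 + 1.7) = 29/46; seller share = |εd|/(εs + |εd|) = 17/46.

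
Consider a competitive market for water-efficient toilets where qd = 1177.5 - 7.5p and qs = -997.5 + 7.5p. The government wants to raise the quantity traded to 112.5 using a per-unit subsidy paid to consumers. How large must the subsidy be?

Required subsidy s = 6 per unit

At q = 112.5, invert demand for the buyer price: pb = (1177.5 − 112.5)/7.5 = 142; invert supply for the seller price: ps = (112.5 − (-997.5))/7.5 = 148.
The subsidy must fill the gap: s = ps − pb = 148 − 142 = 6.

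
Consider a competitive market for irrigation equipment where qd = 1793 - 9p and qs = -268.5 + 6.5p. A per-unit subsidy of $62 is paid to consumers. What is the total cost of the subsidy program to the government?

Pre-subsidy: 1793 - 9p = -268.5 + 6.5p gives p* = 133, q* = 596.
With the rebate, buyers effectively pay pb = ps − 62, where ps is the price sellers receive.
Demand in terms of ps becomes qd = 1793 − 9(ps − 62) = 2351 - 9ps. Setting this equal to supply: 2351 - 9ps = -268.5 + 6.5ps, so ps = 169.
Buyers pay pb = 169 − 62 = 107; q' = -268.5 + 6.5·169 = 830.
Government outlay = subsidy × quantity = 62 × 830 = 51460.

Government cost = $51460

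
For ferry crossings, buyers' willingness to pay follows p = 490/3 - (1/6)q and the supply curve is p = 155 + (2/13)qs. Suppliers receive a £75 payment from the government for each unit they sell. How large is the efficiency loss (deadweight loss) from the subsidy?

Pre-subsidy: 490/3 - (1/6)q = 155 + (2/13)q gives q* = 26 and p* = 159.
With the subsidy, sellers receive ps = pb + 75 for each unit, where pb is the price buyers pay.
On the curves, pb = 490/3 - (1/6)q and ps = 155 + (2/13)q; the wedge ps − pb = 75 gives 155 + (2/13)q − (490/3 - (1/6)q) = 75, so q' = 260.
Then pb = 490/3 − (1/6)·260 = 120 and ps = 155 + (2/13)·260 = 195.
The subsidy expands output by 260 − 26 = 234 past the efficient level; on those units the gap between marginal cost and willingness to pay runs from 0 up to 75.
DWL = ½ × 75 × 234 = 8775.

Deadweight loss = £8775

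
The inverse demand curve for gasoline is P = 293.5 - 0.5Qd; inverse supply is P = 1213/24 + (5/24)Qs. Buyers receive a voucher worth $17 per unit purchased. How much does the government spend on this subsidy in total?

Pre-subsidy: 293.5 - 0.5Q = 1213/24 + (5/24)Q gives Q* = 343 and P* = 122.
With the rebate, buyers effectively pay Pb = Ps − 17, where Ps is the price sellers receive.
On the curves, Pb = 293.5 - 0.5Q and Ps = 1213/24 + (5/24)Q; the wedge Ps − Pb = 17 gives 1213/24 + (5/24)Q − (293.5 - 0.5Q) = 17, so Q' = 367.
Then Pb = 293.5 − 0.5·367 = 110 and Ps = 1213/24 + (5/24)·367 = 127.
Government outlay = subsidy × quantity = 17 × 367 = 6239.

Government cost = $6239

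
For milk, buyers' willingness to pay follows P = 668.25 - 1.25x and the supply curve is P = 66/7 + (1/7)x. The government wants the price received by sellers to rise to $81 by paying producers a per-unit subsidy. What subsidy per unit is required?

Required subsidy s = $39 per unit

At a seller price of 81, quantity supplied is -66 + 7·81 = 501.
Buyers absorb 501 only when they pay Pb = 668.25 − 1.25·501 = 42.
s = Ps − Pb = 81 − 42 = 39.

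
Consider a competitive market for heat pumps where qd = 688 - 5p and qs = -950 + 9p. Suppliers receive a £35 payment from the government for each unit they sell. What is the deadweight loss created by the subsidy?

Pre-subsidy: 688 - 5p = -950 + 9p gives p* = 117, q* = 103.
With the subsidy, sellers receive ps = pb + 35 for each unit, where pb is the price buyers pay.
Supply in terms of pb becomes qs = -950 + 9(pb + 35) = -635 + 9pb. Setting this equal to demand: 688 - 5pb = -635 + 9pb, so pb = 94.5.
Sellers receive ps = 94.5 + 35 = 129.5; q' = 688 − 5·94.5 = 215.5.
The subsidy expands output by 215.5 − 103 = 112.5 past the efficient level; on those units the gap between marginal cost and willingness to pay runs from 0 up to 35.
DWL = ½ × 35 × 112.5 = 1968.75.

Deadweight loss = £1968.75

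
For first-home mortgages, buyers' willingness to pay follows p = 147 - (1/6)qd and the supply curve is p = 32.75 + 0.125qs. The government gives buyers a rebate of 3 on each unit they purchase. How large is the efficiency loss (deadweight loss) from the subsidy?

Pre-subsidy: 147 - (1/6)q = 32.75 + 0.125q gives q* = 2742/7 and p* = 572/7.
With the rebate, buyers effectively pay pb = ps − 3, where ps is the price sellers receive.
On the curves, pb = 147 - (1/6)q and ps = 32.75 + 0.125q; the wedge ps − pb = 3 gives 32.75 + 0.125q − (147 - (1/6)q) = 3, so q' = 402.
Then pb = 147 − (1/6)·402 = 80 and ps = 32.75 + 0.125·402 = 83.
The subsidy expands output by 402 − 2742/7 = 72/7 past the efficient level; on those units the gap between marginal cost and willingness to pay runs from 0 up to 3.
DWL = ½ × 3 × 72/7 = 108/7.

Deadweight loss = 108/7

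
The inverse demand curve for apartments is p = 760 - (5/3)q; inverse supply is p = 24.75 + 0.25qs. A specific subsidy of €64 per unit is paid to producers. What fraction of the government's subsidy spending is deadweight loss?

Pre-subsidy: 760 - (5/3)q = 24.75 + 0.25q gives q* = 8823/23 and p* = 2775/23.
With the subsidy, sellers receive ps = pb + 64 for each unit, where pb is the price buyers pay.
On the curves, pb = 760 - (5/3)q and ps = 24.75 + 0.25q; the wedge ps − pb = 64 gives 24.75 + 0.25q − (760 - (5/3)q) = 64, so q' = 417.
Then pb = 760 − (5/3)·417 = 65 and ps = 24.75 + 0.25·417 = 129.
ΔCS = ½(8823/23 + 417)(2775/23 − 65) = 11784960/529; ΔPS = ½(8823/23 + 417)(129 − 2775/23) = 1767744/529.
Government spending = 64 × 417 = 26688.
DWL = ½ × 64 × (417 − 8823/23) = 24576/23; fraction = (24576/23) / 26688 = 128/3197.

DWL / government spending = 128/3197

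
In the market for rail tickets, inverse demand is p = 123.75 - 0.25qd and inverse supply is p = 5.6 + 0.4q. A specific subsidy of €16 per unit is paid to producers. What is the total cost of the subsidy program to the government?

Government cost = 42928/13

Pre-subsidy: 123.75 - 0.25q = 5.6 + 0.4q gives q* = 2363/13 and p* = 1018/13.
With the subsidy, sellers receive ps = pb + 16 for each unit, where pb is the price buyers pay.
On the curves, pb = 123.75 - 0.25q and ps = 5.6 + 0.4q; the wedge ps − pb = 16 gives 5.6 + 0.4q − (123.75 - 0.25q) = 16, so q' = 2683/13.
Then pb = 123.75 − 0.25·(2683/13) = 938/13 and ps = 5.6 + 0.4·(2683/13) = 1146/13.
Government outlay = subsidy × quantity = 16 × 2683/13 = 42928/13.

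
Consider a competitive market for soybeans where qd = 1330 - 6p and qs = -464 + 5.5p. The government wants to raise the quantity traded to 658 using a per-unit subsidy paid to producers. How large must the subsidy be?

Required subsidy s = 92 per unit

At q = 658, invert demand for the buyer price: pb = (1330 − 658)/6 = 112; invert supply for the seller price: ps = (658 − (-464))/5.5 = 204.
The subsidy must fill the gap: s = ps − pb = 204 − 112 = 92.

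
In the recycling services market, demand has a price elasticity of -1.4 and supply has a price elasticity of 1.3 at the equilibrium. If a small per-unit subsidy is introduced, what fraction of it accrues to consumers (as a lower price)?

Consumer share = 13/27

For a small subsidy around the equilibrium, the benefit split depends on the relative slopes, which at a point are proportional to the elasticities.
Buyer share = εs/(εs + |εd|) = 1.3/(1.3 + 1.4) = 13/27; seller share = |εd|/(εs + |εd|) = 14/27.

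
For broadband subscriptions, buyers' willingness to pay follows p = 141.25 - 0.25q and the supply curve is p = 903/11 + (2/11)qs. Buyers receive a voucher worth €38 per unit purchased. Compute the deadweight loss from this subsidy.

Deadweight loss = €1672

Pre-subsidy: 141.25 - 0.25q = 903/11 + (2/11)q gives q* = 137 and p* = 107.
With the rebate, buyers effectively pay pb = ps − 38, where ps is the price sellers receive.
On the curves, pb = 141.25 - 0.25q and ps = 903/11 + (2/11)q; the wedge ps − pb = 38 gives 903/11 + (2/11)q − (141.25 - 0.25q) = 38, so q' = 225.
Then pb = 141.25 − 0.25·225 = 85 and ps = 903/11 + (2/11)·225 = 123.
The subsidy expands output by 225 − 137 = 88 past the efficient level; on those units the gap between marginal cost and willingness to pay runs from 0 up to 38.
DWL = ½ × 38 × 88 = 1672.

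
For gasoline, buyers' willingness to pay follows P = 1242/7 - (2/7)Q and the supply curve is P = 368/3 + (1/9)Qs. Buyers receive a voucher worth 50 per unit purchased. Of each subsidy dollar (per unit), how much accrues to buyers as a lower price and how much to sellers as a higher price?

Pre-subsidy: 1242/7 - (2/7)Q = 368/3 + (1/9)Q gives Q* = 138 and P* = 138.
With the rebate, buyers effectively pay Pb = Ps − 50, where Ps is the price sellers receive.
On the curves, Pb = 1242/7 - (2/7)Q and Ps = 368/3 + (1/9)Q; the wedge Ps − Pb = 50 gives 368/3 + (1/9)Q − (1242/7 - (2/7)Q) = 50, so Q' = 264.
Then Pb = 1242/7 − (2/7)·264 = 102 and Ps = 368/3 + (1/9)·264 = 152.
Buyers' price falls by P* − Pb = 138 − 102 = 36; sellers' price rises by Ps − P* = 152 − 138 = 14.

Buyers gain 36 per unit; sellers gain 14 per unit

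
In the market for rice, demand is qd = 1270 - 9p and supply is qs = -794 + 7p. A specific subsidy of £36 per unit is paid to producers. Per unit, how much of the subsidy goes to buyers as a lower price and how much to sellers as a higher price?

Buyers gain £15.75 per unit; sellers gain £20.25 per unit

Pre-subsidy: 1270 - 9p = -794 + 7p gives p* = 129, q* = 109.
With the subsidy, sellers receive ps = pb + 36 for each unit, where pb is the price buyers pay.
Supply in terms of pb becomes qs = -794 + 7(pb + 36) = -542 + 7pb. Setting this equal to demand: 1270 - 9pb = -542 + 7pb, so pb = 113.25.
Sellers receive ps = 113.25 + 36 = 149.25; q' = 1270 − 9·113.25 = 250.75.
Buyers' price falls by p* − pb = 129 − 113.25 = 15.75; sellers' price rises by ps − p* = 149.25 − 129 = 20.25.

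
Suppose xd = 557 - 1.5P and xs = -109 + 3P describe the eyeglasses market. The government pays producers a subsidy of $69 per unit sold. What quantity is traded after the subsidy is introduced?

x' = 404

Pre-subsidy: 557 - 1.5P = -109 + 3P gives P* = 148, x* = 335.
With the subsidy, sellers receive Ps = Pb + 69 for each unit, where Pb is the price buyers pay.
Supply in terms of Pb becomes xs = -109 + 3(Pb + 69) = 98 + 3Pb. Setting this equal to demand: 557 - 1.5Pb = 98 + 3Pb, so Pb = 102.
Sellers receive Ps = 102 + 69 = 171; x' = 557 − 1.5·102 = 404.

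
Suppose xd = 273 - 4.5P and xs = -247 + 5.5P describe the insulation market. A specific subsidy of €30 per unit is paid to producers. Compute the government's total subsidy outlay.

Government cost = €3397.5

Pre-subsidy: 273 - 4.5P = -247 + 5.5P gives P* = 52, x* = 39.
With the subsidy, sellers receive Ps = Pb + 30 for each unit, where Pb is the price buyers pay.
Supply in terms of Pb becomes xs = -247 + 5.5(Pb + 30) = -82 + 5.5Pb. Setting this equal to demand: 273 - 4.5Pb = -82 + 5.5Pb, so Pb = 35.5.
Sellers receive Ps = 35.5 + 30 = 65.5; x' = 273 − 4.5·35.5 = 113.25.
Government outlay = subsidy × quantity = 30 × 113.25 = 3397.5.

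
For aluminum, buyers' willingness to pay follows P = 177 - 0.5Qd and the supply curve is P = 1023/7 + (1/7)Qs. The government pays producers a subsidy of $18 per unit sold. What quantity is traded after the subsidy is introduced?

Pre-subsidy: 177 - 0.5Q = 1023/7 + (1/7)Q gives Q* = 48 and P* = 153.
With the subsidy, sellers receive Ps = Pb + 18 for each unit, where Pb is the price buyers pay.
On the curves, Pb = 177 - 0.5Q and Ps = 1023/7 + (1/7)Q; the wedge Ps − Pb = 18 gives 1023/7 + (1/7)Q − (177 - 0.5Q) = 18, so Q' = 76.
Then Pb = 177 − 0.5·76 = 139 and Ps = 1023/7 + (1/7)·76 = 157.

Q' = 76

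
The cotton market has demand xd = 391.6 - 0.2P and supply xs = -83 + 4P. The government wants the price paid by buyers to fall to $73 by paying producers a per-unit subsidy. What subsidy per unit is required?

At a buyer price of 73, quantity demanded is 391.6 − 0.2·73 = 377.
Sellers supply 377 only when they receive Ps with -83 + 4·Ps = 377, i.e. Ps = 115.
s = Ps − Pb = 115 − 73 = 42.

Required subsidy s = $42 per unit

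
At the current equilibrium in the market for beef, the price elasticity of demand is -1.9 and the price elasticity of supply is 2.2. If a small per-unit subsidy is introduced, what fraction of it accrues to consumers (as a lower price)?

For a small subsidy around the equilibrium, the benefit split depends on the relative slopes, which at a point are proportional to the elasticities.
Buyer share = εs/(εs + |εd|) = 2.2/(2.2 + 1.9) = 22/41; seller share = |εd|/(εs + |εd|) = 19/41.

Consumer share = 22/41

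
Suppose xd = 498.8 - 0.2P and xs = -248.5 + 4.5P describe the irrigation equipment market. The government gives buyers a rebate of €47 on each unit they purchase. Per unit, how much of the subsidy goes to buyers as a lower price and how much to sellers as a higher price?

Buyers gain €45 per unit; sellers gain €2 per unit

Pre-subsidy: 498.8 - 0.2P = -248.5 + 4.5P gives P* = 159, x* = 467.
With the rebate, buyers effectively pay Pb = Ps − 47, where Ps is the price sellers receive.
Demand in terms of Ps becomes xd = 498.8 − 0.2(Ps − 47) = 508.2 - 0.2Ps. Setting this equal to supply: 508.2 - 0.2Ps = -248.5 + 4.5Ps, so Ps = 161.
Buyers pay Pb = 161 − 47 = 114; x' = -248.5 + 4.5·161 = 476.
Buyers' price falls by P* − Pb = 159 − 114 = 45; sellers' price rises by Ps − P* = 161 − 159 = 2.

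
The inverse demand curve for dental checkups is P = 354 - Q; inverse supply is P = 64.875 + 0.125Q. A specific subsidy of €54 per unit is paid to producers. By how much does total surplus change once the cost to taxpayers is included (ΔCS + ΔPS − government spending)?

Net change in total surplus = -€1296

Pre-subsidy: 354 - Q = 64.875 + 0.125Q gives Q* = 257 and P* = 97.
With the subsidy, sellers receive Ps = Pb + 54 for each unit, where Pb is the price buyers pay.
On the curves, Pb = 354 - Q and Ps = 64.875 + 0.125Q; the wedge Ps − Pb = 54 gives 64.875 + 0.125Q − (354 - Q) = 54, so Q' = 305.
Then Pb = 354 − 1·305 = 49 and Ps = 64.875 + 0.125·305 = 103.
ΔCS = ½(257 + 305)(97 − 49) = 13488; ΔPS = ½(257 + 305)(103 − 97) = 1686.
Government spending = 54 × 305 = 16470.
Net change = 13488 + 1686 − 16470 = -1296. The loss equals the DWL triangle ½·54·48.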